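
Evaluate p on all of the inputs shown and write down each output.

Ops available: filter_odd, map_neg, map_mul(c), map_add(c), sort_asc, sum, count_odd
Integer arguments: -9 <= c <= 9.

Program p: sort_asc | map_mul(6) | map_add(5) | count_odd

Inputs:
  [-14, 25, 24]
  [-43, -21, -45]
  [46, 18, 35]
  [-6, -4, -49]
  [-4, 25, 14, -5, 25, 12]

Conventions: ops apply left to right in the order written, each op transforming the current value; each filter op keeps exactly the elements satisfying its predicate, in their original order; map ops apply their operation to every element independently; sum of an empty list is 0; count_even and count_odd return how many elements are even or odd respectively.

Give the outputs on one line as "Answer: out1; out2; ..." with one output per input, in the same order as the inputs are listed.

3; 3; 3; 3; 6

Execution, op by op:
  [-14, 25, 24] -> [-14, 24, 25] -> [-84, 144, 150] -> [-79, 149, 155] -> 3
  [-43, -21, -45] -> [-45, -43, -21] -> [-270, -258, -126] -> [-265, -253, -121] -> 3
  [46, 18, 35] -> [18, 35, 46] -> [108, 210, 276] -> [113, 215, 281] -> 3
  [-6, -4, -49] -> [-49, -6, -4] -> [-294, -36, -24] -> [-289, -31, -19] -> 3
  [-4, 25, 14, -5, 25, 12] -> [-5, -4, 12, 14, 25, 25] -> [-30, -24, 72, 84, 150, 150] -> [-25, -19, 77, 89, 155, 155] -> 6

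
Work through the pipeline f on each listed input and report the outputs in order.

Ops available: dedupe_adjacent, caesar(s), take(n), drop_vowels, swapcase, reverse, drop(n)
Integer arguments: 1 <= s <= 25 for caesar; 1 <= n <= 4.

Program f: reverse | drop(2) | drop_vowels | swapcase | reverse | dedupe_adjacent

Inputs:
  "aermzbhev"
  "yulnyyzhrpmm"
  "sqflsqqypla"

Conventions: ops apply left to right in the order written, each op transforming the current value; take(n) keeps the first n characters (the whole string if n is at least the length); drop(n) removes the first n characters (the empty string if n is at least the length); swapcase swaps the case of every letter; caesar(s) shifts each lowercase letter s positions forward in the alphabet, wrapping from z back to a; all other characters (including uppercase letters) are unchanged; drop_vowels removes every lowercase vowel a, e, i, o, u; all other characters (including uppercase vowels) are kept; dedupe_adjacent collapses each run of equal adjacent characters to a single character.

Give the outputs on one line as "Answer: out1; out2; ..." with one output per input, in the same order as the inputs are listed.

Execution, op by op:
  "aermzbhev" -> "vehbzmrea" -> "hbzmrea" -> "hbzmr" -> "HBZMR" -> "RMZBH" -> "RMZBH"
  "yulnyyzhrpmm" -> "mmprhzyynluy" -> "prhzyynluy" -> "prhzyynly" -> "PRHZYYNLY" -> "YLNYYZHRP" -> "YLNYZHRP"
  "sqflsqqypla" -> "alpyqqslfqs" -> "pyqqslfqs" -> "pyqqslfqs" -> "PYQQSLFQS" -> "SQFLSQQYP" -> "SQFLSQYP"

"RMZBH"; "YLNYZHRP"; "SQFLSQYP"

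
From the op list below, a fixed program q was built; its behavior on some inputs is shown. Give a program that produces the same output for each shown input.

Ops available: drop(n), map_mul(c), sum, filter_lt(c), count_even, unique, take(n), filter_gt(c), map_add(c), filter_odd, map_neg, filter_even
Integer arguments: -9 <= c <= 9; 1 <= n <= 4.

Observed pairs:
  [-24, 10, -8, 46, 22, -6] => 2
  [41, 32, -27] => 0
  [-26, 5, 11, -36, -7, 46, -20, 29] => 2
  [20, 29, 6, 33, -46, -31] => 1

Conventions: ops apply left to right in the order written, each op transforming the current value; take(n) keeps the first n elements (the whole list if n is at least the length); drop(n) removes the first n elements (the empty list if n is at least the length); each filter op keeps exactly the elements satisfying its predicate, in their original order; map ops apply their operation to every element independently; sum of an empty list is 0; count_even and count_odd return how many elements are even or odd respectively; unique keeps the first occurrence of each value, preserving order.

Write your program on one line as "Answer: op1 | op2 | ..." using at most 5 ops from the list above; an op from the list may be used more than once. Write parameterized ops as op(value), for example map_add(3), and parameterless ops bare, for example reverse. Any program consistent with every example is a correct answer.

filter_lt(-4) | map_neg | take(2) | count_even

Check, running the answer program on each example:
  [-24, 10, -8, 46, 22, -6] -> [-24, -8, -6] -> [24, 8, 6] -> [24, 8] -> 2
  [41, 32, -27] -> [-27] -> [27] -> [27] -> 0
  [-26, 5, 11, -36, -7, 46, -20, 29] -> [-26, -36, -7, -20] -> [26, 36, 7, 20] -> [26, 36] -> 2
  [20, 29, 6, 33, -46, -31] -> [-46, -31] -> [46, 31] -> [46, 31] -> 1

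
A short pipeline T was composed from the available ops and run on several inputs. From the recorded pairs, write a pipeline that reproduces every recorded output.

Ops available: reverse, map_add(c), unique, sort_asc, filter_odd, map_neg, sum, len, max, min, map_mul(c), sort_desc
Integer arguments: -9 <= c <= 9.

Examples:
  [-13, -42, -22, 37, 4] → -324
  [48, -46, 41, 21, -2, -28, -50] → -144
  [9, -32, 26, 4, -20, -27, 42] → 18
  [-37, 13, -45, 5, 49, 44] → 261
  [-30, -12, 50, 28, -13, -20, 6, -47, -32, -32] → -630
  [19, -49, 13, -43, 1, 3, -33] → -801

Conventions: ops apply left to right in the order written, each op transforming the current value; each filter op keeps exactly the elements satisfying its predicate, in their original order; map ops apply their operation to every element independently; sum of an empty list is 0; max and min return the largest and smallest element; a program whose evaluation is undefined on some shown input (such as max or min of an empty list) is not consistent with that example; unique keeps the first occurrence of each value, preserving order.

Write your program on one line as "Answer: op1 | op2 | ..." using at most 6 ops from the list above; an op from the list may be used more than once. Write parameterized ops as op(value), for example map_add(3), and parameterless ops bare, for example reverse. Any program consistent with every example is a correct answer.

map_mul(-9) | unique | reverse | map_neg | sum

Check, running the answer program on each example:
  [-13, -42, -22, 37, 4] -> [117, 378, 198, -333, -36] -> [117, 378, 198, -333, -36] -> [-36, -333, 198, 378, 117] -> [36, 333, -198, -378, -117] -> -324
  [48, -46, 41, 21, -2, -28, -50] -> [-432, 414, -369, -189, 18, 252, 450] -> [-432, 414, -369, -189, 18, 252, 450] -> [450, 252, 18, -189, -369, 414, -432] -> [-450, -252, -18, 189, 369, -414, 432] -> -144
  [9, -32, 26, 4, -20, -27, 42] -> [-81, 288, -234, -36, 180, 243, -378] -> [-81, 288, -234, -36, 180, 243, -378] -> [-378, 243, 180, -36, -234, 288, -81] -> [378, -243, -180, 36, 234, -288, 81] -> 18
  [-37, 13, -45, 5, 49, 44] -> [333, -117, 405, -45, -441, -396] -> [333, -117, 405, -45, -441, -396] -> [-396, -441, -45, 405, -117, 333] -> [396, 441, 45, -405, 117, -333] -> 261
  [-30, -12, 50, 28, -13, -20, 6, -47, -32, -32] -> [270, 108, -450, -252, 117, 180, -54, 423, 288, 288] -> [270, 108, -450, -252, 117, 180, -54, 423, 288] -> [288, 423, -54, 180, 117, -252, -450, 108, 270] -> [-288, -423, 54, -180, -117, 252, 450, -108, -270] -> -630
  [19, -49, 13, -43, 1, 3, -33] -> [-171, 441, -117, 387, -9, -27, 297] -> [-171, 441, -117, 387, -9, -27, 297] -> [297, -27, -9, 387, -117, 441, -171] -> [-297, 27, 9, -387, 117, -441, 171] -> -801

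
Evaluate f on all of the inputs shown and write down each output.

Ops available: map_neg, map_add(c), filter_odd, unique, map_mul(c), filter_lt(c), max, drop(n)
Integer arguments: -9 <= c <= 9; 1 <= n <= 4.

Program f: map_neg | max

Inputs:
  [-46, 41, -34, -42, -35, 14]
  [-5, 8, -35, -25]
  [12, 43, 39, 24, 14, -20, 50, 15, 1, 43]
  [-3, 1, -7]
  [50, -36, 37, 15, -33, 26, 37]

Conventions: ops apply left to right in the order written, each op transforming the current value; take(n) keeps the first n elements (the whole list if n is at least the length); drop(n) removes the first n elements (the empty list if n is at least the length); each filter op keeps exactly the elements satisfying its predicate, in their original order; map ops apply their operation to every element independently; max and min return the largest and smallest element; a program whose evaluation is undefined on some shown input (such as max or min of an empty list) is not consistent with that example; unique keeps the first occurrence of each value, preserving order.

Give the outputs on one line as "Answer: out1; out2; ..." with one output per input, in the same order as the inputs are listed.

46; 35; 20; 7; 36

Execution, op by op:
  [-46, 41, -34, -42, -35, 14] -> [46, -41, 34, 42, 35, -14] -> 46
  [-5, 8, -35, -25] -> [5, -8, 35, 25] -> 35
  [12, 43, 39, 24, 14, -20, 50, 15, 1, 43] -> [-12, -43, -39, -24, -14, 20, -50, -15, -1, -43] -> 20
  [-3, 1, -7] -> [3, -1, 7] -> 7
  [50, -36, 37, 15, -33, 26, 37] -> [-50, 36, -37, -15, 33, -26, -37] -> 36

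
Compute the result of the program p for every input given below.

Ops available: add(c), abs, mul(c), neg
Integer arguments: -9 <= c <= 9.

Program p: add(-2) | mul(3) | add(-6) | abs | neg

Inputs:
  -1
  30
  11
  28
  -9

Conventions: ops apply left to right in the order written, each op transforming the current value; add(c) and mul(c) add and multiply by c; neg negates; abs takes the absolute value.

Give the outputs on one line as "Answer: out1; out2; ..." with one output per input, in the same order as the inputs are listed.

Execution, op by op:
  -1 -> -3 -> -9 -> -15 -> 15 -> -15
  30 -> 28 -> 84 -> 78 -> 78 -> -78
  11 -> 9 -> 27 -> 21 -> 21 -> -21
  28 -> 26 -> 78 -> 72 -> 72 -> -72
  -9 -> -11 -> -33 -> -39 -> 39 -> -39

-15; -78; -21; -72; -39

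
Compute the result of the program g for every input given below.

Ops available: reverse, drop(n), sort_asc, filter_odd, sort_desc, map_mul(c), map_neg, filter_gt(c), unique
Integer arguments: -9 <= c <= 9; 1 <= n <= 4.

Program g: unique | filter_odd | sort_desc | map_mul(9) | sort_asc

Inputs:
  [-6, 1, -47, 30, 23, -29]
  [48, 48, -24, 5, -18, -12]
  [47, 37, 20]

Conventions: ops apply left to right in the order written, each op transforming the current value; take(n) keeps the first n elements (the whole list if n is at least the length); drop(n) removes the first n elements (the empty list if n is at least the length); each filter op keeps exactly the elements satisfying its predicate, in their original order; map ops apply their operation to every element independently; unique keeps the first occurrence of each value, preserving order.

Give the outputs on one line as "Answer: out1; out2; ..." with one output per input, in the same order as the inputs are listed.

[-423, -261, 9, 207]; [45]; [333, 423]

Execution, op by op:
  [-6, 1, -47, 30, 23, -29] -> [-6, 1, -47, 30, 23, -29] -> [1, -47, 23, -29] -> [23, 1, -29, -47] -> [207, 9, -261, -423] -> [-423, -261, 9, 207]
  [48, 48, -24, 5, -18, -12] -> [48, -24, 5, -18, -12] -> [5] -> [5] -> [45] -> [45]
  [47, 37, 20] -> [47, 37, 20] -> [47, 37] -> [47, 37] -> [423, 333] -> [333, 423]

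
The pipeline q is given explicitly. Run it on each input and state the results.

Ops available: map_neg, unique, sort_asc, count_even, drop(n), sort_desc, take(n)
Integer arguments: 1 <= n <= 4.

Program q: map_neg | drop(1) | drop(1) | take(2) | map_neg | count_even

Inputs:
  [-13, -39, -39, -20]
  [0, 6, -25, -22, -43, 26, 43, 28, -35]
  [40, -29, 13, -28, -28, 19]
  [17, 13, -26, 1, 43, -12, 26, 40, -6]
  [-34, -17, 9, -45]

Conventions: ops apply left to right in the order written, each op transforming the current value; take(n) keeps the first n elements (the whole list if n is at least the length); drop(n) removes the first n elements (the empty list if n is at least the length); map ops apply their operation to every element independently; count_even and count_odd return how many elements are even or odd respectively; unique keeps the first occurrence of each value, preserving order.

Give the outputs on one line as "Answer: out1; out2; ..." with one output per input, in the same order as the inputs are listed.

1; 1; 1; 1; 0

Execution, op by op:
  [-13, -39, -39, -20] -> [13, 39, 39, 20] -> [39, 39, 20] -> [39, 20] -> [39, 20] -> [-39, -20] -> 1
  [0, 6, -25, -22, -43, 26, 43, 28, -35] -> [0, -6, 25, 22, 43, -26, -43, -28, 35] -> [-6, 25, 22, 43, -26, -43, -28, 35] -> [25, 22, 43, -26, -43, -28, 35] -> [25, 22] -> [-25, -22] -> 1
  [40, -29, 13, -28, -28, 19] -> [-40, 29, -13, 28, 28, -19] -> [29, -13, 28, 28, -19] -> [-13, 28, 28, -19] -> [-13, 28] -> [13, -28] -> 1
  [17, 13, -26, 1, 43, -12, 26, 40, -6] -> [-17, -13, 26, -1, -43, 12, -26, -40, 6] -> [-13, 26, -1, -43, 12, -26, -40, 6] -> [26, -1, -43, 12, -26, -40, 6] -> [26, -1] -> [-26, 1] -> 1
  [-34, -17, 9, -45] -> [34, 17, -9, 45] -> [17, -9, 45] -> [-9, 45] -> [-9, 45] -> [9, -45] -> 0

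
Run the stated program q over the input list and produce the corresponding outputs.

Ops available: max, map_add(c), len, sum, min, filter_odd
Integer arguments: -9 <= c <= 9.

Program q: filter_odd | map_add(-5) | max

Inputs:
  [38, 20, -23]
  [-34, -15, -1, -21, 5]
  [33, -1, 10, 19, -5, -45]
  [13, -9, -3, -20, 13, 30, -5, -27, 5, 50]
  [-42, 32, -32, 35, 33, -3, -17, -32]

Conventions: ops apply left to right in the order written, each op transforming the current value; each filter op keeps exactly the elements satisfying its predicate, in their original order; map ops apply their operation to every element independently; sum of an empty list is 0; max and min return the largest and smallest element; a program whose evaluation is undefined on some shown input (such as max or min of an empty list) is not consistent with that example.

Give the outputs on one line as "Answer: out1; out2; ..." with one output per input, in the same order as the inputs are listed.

Execution, op by op:
  [38, 20, -23] -> [-23] -> [-28] -> -28
  [-34, -15, -1, -21, 5] -> [-15, -1, -21, 5] -> [-20, -6, -26, 0] -> 0
  [33, -1, 10, 19, -5, -45] -> [33, -1, 19, -5, -45] -> [28, -6, 14, -10, -50] -> 28
  [13, -9, -3, -20, 13, 30, -5, -27, 5, 50] -> [13, -9, -3, 13, -5, -27, 5] -> [8, -14, -8, 8, -10, -32, 0] -> 8
  [-42, 32, -32, 35, 33, -3, -17, -32] -> [35, 33, -3, -17] -> [30, 28, -8, -22] -> 30

-28; 0; 28; 8; 30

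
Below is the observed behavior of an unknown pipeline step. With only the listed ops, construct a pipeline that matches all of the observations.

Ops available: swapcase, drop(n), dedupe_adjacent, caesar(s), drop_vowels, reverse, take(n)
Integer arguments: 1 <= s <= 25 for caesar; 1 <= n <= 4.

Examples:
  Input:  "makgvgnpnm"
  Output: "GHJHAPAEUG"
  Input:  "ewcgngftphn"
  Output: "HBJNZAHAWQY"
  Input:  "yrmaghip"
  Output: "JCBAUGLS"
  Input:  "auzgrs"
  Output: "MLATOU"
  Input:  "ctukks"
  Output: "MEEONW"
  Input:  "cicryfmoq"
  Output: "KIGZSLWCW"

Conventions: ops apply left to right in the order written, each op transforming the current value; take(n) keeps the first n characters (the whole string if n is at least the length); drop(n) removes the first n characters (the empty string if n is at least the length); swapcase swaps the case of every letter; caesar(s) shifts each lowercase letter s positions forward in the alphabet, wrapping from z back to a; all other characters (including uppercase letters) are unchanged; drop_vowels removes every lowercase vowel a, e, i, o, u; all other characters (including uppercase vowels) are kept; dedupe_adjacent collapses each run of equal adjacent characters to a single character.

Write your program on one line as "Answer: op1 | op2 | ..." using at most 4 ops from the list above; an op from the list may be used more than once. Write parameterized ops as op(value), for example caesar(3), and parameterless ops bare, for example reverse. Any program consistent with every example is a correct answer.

reverse | caesar(20) | swapcase

Check, running the answer program on each example:
  "makgvgnpnm" -> "mnpngvgkam" -> "ghjhapaeug" -> "GHJHAPAEUG"
  "ewcgngftphn" -> "nhptfgngcwe" -> "hbjnzahawqy" -> "HBJNZAHAWQY"
  "yrmaghip" -> "pihgamry" -> "jcbaugls" -> "JCBAUGLS"
  "auzgrs" -> "srgzua" -> "mlatou" -> "MLATOU"
  "ctukks" -> "skkutc" -> "meeonw" -> "MEEONW"
  "cicryfmoq" -> "qomfyrcic" -> "kigzslwcw" -> "KIGZSLWCW"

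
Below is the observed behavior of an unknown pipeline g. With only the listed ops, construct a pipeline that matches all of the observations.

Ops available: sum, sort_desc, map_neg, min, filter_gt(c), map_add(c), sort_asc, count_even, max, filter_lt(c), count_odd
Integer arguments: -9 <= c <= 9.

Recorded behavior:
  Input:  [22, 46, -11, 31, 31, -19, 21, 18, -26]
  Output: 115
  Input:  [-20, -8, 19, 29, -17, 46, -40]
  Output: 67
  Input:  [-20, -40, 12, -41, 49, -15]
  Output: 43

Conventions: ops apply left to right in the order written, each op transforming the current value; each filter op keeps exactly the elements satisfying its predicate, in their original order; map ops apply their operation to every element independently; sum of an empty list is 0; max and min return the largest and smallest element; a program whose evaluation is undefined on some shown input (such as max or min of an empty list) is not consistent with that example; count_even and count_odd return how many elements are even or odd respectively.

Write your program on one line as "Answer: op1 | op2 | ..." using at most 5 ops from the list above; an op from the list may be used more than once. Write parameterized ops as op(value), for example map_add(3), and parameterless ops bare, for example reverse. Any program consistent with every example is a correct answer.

map_add(-9) | sort_desc | filter_gt(-2) | sort_asc | sum

Check, running the answer program on each example:
  [22, 46, -11, 31, 31, -19, 21, 18, -26] -> [13, 37, -20, 22, 22, -28, 12, 9, -35] -> [37, 22, 22, 13, 12, 9, -20, -28, -35] -> [37, 22, 22, 13, 12, 9] -> [9, 12, 13, 22, 22, 37] -> 115
  [-20, -8, 19, 29, -17, 46, -40] -> [-29, -17, 10, 20, -26, 37, -49] -> [37, 20, 10, -17, -26, -29, -49] -> [37, 20, 10] -> [10, 20, 37] -> 67
  [-20, -40, 12, -41, 49, -15] -> [-29, -49, 3, -50, 40, -24] -> [40, 3, -24, -29, -49, -50] -> [40, 3] -> [3, 40] -> 43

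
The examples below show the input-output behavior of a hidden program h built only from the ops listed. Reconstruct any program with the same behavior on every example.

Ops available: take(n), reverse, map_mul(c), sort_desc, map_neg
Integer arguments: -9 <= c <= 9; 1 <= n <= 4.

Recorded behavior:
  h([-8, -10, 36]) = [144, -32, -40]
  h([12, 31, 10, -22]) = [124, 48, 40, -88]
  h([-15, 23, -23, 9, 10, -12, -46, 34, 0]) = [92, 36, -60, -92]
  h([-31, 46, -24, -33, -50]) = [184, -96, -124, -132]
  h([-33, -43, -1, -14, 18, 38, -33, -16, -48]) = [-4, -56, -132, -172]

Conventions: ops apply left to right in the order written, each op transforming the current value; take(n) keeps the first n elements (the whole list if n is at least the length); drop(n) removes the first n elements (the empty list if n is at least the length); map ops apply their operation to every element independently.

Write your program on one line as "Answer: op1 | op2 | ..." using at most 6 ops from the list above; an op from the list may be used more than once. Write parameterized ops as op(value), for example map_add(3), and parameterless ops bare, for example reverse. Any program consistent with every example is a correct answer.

map_neg | map_mul(-4) | map_neg | take(4) | map_neg | sort_desc

Check, running the answer program on each example:
  [-8, -10, 36] -> [8, 10, -36] -> [-32, -40, 144] -> [32, 40, -144] -> [32, 40, -144] -> [-32, -40, 144] -> [144, -32, -40]
  [12, 31, 10, -22] -> [-12, -31, -10, 22] -> [48, 124, 40, -88] -> [-48, -124, -40, 88] -> [-48, -124, -40, 88] -> [48, 124, 40, -88] -> [124, 48, 40, -88]
  [-15, 23, -23, 9, 10, -12, -46, 34, 0] -> [15, -23, 23, -9, -10, 12, 46, -34, 0] -> [-60, 92, -92, 36, 40, -48, -184, 136, 0] -> [60, -92, 92, -36, -40, 48, 184, -136, 0] -> [60, -92, 92, -36] -> [-60, 92, -92, 36] -> [92, 36, -60, -92]
  [-31, 46, -24, -33, -50] -> [31, -46, 24, 33, 50] -> [-124, 184, -96, -132, -200] -> [124, -184, 96, 132, 200] -> [124, -184, 96, 132] -> [-124, 184, -96, -132] -> [184, -96, -124, -132]
  [-33, -43, -1, -14, 18, 38, -33, -16, -48] -> [33, 43, 1, 14, -18, -38, 33, 16, 48] -> [-132, -172, -4, -56, 72, 152, -132, -64, -192] -> [132, 172, 4, 56, -72, -152, 132, 64, 192] -> [132, 172, 4, 56] -> [-132, -172, -4, -56] -> [-4, -56, -132, -172]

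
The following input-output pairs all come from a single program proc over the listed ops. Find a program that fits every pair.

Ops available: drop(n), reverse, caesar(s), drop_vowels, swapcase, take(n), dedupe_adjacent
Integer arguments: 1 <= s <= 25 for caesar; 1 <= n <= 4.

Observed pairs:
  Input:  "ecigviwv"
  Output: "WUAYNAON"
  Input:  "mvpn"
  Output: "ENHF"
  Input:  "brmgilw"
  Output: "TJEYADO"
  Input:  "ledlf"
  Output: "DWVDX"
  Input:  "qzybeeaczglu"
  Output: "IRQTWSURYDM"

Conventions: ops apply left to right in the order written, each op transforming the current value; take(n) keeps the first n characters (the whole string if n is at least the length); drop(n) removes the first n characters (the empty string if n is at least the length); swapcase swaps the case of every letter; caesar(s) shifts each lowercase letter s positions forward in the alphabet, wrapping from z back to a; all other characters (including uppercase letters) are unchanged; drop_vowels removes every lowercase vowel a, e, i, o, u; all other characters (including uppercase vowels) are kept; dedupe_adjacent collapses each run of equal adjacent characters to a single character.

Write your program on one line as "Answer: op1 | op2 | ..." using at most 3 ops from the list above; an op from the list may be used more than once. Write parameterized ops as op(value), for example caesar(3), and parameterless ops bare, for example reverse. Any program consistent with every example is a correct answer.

dedupe_adjacent | caesar(18) | swapcase

Check, running the answer program on each example:
  "ecigviwv" -> "ecigviwv" -> "wuaynaon" -> "WUAYNAON"
  "mvpn" -> "mvpn" -> "enhf" -> "ENHF"
  "brmgilw" -> "brmgilw" -> "tjeyado" -> "TJEYADO"
  "ledlf" -> "ledlf" -> "dwvdx" -> "DWVDX"
  "qzybeeaczglu" -> "qzybeaczglu" -> "irqtwsurydm" -> "IRQTWSURYDM"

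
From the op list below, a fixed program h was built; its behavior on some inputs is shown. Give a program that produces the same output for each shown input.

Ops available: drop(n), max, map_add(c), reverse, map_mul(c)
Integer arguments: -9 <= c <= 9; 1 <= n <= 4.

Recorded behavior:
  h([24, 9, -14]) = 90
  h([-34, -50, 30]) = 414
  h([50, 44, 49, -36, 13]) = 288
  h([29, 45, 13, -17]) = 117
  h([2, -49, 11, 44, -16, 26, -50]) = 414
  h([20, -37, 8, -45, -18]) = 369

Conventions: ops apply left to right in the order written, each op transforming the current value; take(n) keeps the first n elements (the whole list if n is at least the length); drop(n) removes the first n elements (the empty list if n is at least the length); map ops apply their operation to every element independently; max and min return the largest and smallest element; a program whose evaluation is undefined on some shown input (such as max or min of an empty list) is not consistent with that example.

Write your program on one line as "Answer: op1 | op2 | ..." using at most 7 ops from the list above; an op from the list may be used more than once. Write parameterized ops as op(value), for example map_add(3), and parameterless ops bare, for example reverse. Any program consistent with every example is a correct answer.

reverse | map_add(3) | map_add(1) | reverse | map_mul(-9) | max

Check, running the answer program on each example:
  [24, 9, -14] -> [-14, 9, 24] -> [-11, 12, 27] -> [-10, 13, 28] -> [28, 13, -10] -> [-252, -117, 90] -> 90
  [-34, -50, 30] -> [30, -50, -34] -> [33, -47, -31] -> [34, -46, -30] -> [-30, -46, 34] -> [270, 414, -306] -> 414
  [50, 44, 49, -36, 13] -> [13, -36, 49, 44, 50] -> [16, -33, 52, 47, 53] -> [17, -32, 53, 48, 54] -> [54, 48, 53, -32, 17] -> [-486, -432, -477, 288, -153] -> 288
  [29, 45, 13, -17] -> [-17, 13, 45, 29] -> [-14, 16, 48, 32] -> [-13, 17, 49, 33] -> [33, 49, 17, -13] -> [-297, -441, -153, 117] -> 117
  [2, -49, 11, 44, -16, 26, -50] -> [-50, 26, -16, 44, 11, -49, 2] -> [-47, 29, -13, 47, 14, -46, 5] -> [-46, 30, -12, 48, 15, -45, 6] -> [6, -45, 15, 48, -12, 30, -46] -> [-54, 405, -135, -432, 108, -270, 414] -> 414
  [20, -37, 8, -45, -18] -> [-18, -45, 8, -37, 20] -> [-15, -42, 11, -34, 23] -> [-14, -41, 12, -33, 24] -> [24, -33, 12, -41, -14] -> [-216, 297, -108, 369, 126] -> 369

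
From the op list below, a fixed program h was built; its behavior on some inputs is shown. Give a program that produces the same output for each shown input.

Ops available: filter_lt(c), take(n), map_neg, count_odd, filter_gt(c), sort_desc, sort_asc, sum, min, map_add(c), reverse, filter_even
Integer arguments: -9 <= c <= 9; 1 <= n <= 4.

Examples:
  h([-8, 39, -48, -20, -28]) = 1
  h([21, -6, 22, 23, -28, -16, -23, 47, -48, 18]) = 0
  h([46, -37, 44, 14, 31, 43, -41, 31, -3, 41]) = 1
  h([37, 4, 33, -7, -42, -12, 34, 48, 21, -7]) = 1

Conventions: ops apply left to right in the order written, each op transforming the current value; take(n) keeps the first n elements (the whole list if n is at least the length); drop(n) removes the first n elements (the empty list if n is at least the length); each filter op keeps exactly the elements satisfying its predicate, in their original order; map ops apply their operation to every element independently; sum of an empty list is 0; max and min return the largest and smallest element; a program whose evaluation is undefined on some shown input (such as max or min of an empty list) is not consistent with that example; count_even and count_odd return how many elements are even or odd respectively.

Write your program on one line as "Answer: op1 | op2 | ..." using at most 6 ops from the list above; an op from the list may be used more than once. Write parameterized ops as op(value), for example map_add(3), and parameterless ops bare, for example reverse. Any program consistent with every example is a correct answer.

reverse | filter_gt(-4) | take(1) | map_neg | count_odd

Check, running the answer program on each example:
  [-8, 39, -48, -20, -28] -> [-28, -20, -48, 39, -8] -> [39] -> [39] -> [-39] -> 1
  [21, -6, 22, 23, -28, -16, -23, 47, -48, 18] -> [18, -48, 47, -23, -16, -28, 23, 22, -6, 21] -> [18, 47, 23, 22, 21] -> [18] -> [-18] -> 0
  [46, -37, 44, 14, 31, 43, -41, 31, -3, 41] -> [41, -3, 31, -41, 43, 31, 14, 44, -37, 46] -> [41, -3, 31, 43, 31, 14, 44, 46] -> [41] -> [-41] -> 1
  [37, 4, 33, -7, -42, -12, 34, 48, 21, -7] -> [-7, 21, 48, 34, -12, -42, -7, 33, 4, 37] -> [21, 48, 34, 33, 4, 37] -> [21] -> [-21] -> 1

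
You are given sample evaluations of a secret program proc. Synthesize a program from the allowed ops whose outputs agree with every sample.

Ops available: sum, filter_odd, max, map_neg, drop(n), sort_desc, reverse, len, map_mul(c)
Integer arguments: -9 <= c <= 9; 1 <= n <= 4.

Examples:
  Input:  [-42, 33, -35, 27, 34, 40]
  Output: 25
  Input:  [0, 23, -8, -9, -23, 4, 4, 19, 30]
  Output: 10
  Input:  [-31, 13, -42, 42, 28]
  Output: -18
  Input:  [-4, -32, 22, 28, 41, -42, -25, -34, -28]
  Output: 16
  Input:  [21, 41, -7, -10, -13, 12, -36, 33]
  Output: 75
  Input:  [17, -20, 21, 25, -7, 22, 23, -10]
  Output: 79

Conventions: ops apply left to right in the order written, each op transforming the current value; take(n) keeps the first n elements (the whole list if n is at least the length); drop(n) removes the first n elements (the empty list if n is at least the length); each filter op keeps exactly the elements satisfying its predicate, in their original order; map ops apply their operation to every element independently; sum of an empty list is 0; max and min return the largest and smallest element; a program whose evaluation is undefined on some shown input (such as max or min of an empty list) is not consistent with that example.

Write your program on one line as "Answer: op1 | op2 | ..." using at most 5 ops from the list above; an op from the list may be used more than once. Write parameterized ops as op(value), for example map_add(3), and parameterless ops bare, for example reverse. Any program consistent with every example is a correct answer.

reverse | filter_odd | reverse | sum

Check, running the answer program on each example:
  [-42, 33, -35, 27, 34, 40] -> [40, 34, 27, -35, 33, -42] -> [27, -35, 33] -> [33, -35, 27] -> 25
  [0, 23, -8, -9, -23, 4, 4, 19, 30] -> [30, 19, 4, 4, -23, -9, -8, 23, 0] -> [19, -23, -9, 23] -> [23, -9, -23, 19] -> 10
  [-31, 13, -42, 42, 28] -> [28, 42, -42, 13, -31] -> [13, -31] -> [-31, 13] -> -18
  [-4, -32, 22, 28, 41, -42, -25, -34, -28] -> [-28, -34, -25, -42, 41, 28, 22, -32, -4] -> [-25, 41] -> [41, -25] -> 16
  [21, 41, -7, -10, -13, 12, -36, 33] -> [33, -36, 12, -13, -10, -7, 41, 21] -> [33, -13, -7, 41, 21] -> [21, 41, -7, -13, 33] -> 75
  [17, -20, 21, 25, -7, 22, 23, -10] -> [-10, 23, 22, -7, 25, 21, -20, 17] -> [23, -7, 25, 21, 17] -> [17, 21, 25, -7, 23] -> 79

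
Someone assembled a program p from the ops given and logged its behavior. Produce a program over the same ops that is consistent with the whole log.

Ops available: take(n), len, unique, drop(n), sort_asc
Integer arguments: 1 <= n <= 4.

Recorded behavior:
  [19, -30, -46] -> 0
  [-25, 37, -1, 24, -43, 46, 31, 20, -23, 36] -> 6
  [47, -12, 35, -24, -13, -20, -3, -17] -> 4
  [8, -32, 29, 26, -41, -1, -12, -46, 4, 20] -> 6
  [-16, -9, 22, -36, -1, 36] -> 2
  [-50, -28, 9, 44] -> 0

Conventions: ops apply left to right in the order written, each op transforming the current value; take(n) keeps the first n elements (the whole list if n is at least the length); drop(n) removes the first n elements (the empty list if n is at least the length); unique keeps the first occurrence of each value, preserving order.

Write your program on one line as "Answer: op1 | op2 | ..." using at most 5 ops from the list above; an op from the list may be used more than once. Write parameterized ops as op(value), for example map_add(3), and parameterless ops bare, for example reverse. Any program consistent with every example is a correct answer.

drop(2) | sort_asc | drop(2) | len

Check, running the answer program on each example:
  [19, -30, -46] -> [-46] -> [-46] -> [] -> 0
  [-25, 37, -1, 24, -43, 46, 31, 20, -23, 36] -> [-1, 24, -43, 46, 31, 20, -23, 36] -> [-43, -23, -1, 20, 24, 31, 36, 46] -> [-1, 20, 24, 31, 36, 46] -> 6
  [47, -12, 35, -24, -13, -20, -3, -17] -> [35, -24, -13, -20, -3, -17] -> [-24, -20, -17, -13, -3, 35] -> [-17, -13, -3, 35] -> 4
  [8, -32, 29, 26, -41, -1, -12, -46, 4, 20] -> [29, 26, -41, -1, -12, -46, 4, 20] -> [-46, -41, -12, -1, 4, 20, 26, 29] -> [-12, -1, 4, 20, 26, 29] -> 6
  [-16, -9, 22, -36, -1, 36] -> [22, -36, -1, 36] -> [-36, -1, 22, 36] -> [22, 36] -> 2
  [-50, -28, 9, 44] -> [9, 44] -> [9, 44] -> [] -> 0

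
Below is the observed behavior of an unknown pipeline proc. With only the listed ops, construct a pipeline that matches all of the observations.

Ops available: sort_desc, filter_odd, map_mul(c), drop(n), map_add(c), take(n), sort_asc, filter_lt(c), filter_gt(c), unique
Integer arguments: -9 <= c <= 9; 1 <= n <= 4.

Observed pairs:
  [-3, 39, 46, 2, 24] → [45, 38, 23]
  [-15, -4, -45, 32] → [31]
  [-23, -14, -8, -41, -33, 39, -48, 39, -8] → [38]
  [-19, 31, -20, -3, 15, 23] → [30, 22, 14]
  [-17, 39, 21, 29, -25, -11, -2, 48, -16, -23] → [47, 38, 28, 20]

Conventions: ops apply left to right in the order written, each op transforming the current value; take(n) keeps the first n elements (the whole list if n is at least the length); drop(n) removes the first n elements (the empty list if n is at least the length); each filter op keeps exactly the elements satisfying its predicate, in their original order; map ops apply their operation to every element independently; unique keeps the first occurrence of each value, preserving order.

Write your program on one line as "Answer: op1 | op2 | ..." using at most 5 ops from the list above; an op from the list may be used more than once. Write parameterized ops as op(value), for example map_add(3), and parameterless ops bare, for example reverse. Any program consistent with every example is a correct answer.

sort_asc | unique | sort_desc | filter_gt(3) | map_add(-1)

Check, running the answer program on each example:
  [-3, 39, 46, 2, 24] -> [-3, 2, 24, 39, 46] -> [-3, 2, 24, 39, 46] -> [46, 39, 24, 2, -3] -> [46, 39, 24] -> [45, 38, 23]
  [-15, -4, -45, 32] -> [-45, -15, -4, 32] -> [-45, -15, -4, 32] -> [32, -4, -15, -45] -> [32] -> [31]
  [-23, -14, -8, -41, -33, 39, -48, 39, -8] -> [-48, -41, -33, -23, -14, -8, -8, 39, 39] -> [-48, -41, -33, -23, -14, -8, 39] -> [39, -8, -14, -23, -33, -41, -48] -> [39] -> [38]
  [-19, 31, -20, -3, 15, 23] -> [-20, -19, -3, 15, 23, 31] -> [-20, -19, -3, 15, 23, 31] -> [31, 23, 15, -3, -19, -20] -> [31, 23, 15] -> [30, 22, 14]
  [-17, 39, 21, 29, -25, -11, -2, 48, -16, -23] -> [-25, -23, -17, -16, -11, -2, 21, 29, 39, 48] -> [-25, -23, -17, -16, -11, -2, 21, 29, 39, 48] -> [48, 39, 29, 21, -2, -11, -16, -17, -23, -25] -> [48, 39, 29, 21] -> [47, 38, 28, 20]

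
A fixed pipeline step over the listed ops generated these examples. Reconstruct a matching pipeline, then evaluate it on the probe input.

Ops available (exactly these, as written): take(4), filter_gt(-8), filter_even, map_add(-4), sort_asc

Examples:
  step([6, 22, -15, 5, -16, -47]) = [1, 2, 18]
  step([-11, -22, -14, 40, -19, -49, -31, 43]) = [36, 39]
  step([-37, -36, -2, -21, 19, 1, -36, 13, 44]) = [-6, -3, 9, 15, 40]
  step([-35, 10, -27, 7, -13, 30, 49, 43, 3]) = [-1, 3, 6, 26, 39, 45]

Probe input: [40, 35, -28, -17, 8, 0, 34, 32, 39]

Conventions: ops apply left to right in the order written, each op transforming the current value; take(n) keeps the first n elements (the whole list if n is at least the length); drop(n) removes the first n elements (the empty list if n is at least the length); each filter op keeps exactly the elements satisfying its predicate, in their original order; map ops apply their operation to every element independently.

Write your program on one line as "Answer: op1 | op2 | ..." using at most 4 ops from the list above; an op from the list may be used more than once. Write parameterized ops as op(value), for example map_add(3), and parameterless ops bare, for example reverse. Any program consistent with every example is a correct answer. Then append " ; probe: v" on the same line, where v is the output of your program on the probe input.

filter_gt(-8) | sort_asc | map_add(-4) ; probe: [-4, 4, 28, 30, 31, 35, 36]

Check, running the answer program on each example:
  [6, 22, -15, 5, -16, -47] -> [6, 22, 5] -> [5, 6, 22] -> [1, 2, 18]
  [-11, -22, -14, 40, -19, -49, -31, 43] -> [40, 43] -> [40, 43] -> [36, 39]
  [-37, -36, -2, -21, 19, 1, -36, 13, 44] -> [-2, 19, 1, 13, 44] -> [-2, 1, 13, 19, 44] -> [-6, -3, 9, 15, 40]
  [-35, 10, -27, 7, -13, 30, 49, 43, 3] -> [10, 7, 30, 49, 43, 3] -> [3, 7, 10, 30, 43, 49] -> [-1, 3, 6, 26, 39, 45]
  probe: [40, 35, -28, -17, 8, 0, 34, 32, 39] -> [40, 35, 8, 0, 34, 32, 39] -> [0, 8, 32, 34, 35, 39, 40] -> [-4, 4, 28, 30, 31, 35, 36]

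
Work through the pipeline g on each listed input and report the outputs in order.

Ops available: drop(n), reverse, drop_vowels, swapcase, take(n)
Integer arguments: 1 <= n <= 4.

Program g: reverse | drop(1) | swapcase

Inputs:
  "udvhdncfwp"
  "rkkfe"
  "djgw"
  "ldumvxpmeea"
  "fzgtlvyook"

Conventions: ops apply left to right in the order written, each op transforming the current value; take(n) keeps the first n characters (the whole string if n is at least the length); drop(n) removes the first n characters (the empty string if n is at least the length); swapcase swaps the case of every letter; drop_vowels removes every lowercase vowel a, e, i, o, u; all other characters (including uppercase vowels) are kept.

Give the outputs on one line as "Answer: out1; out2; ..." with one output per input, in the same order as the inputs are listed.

Execution, op by op:
  "udvhdncfwp" -> "pwfcndhvdu" -> "wfcndhvdu" -> "WFCNDHVDU"
  "rkkfe" -> "efkkr" -> "fkkr" -> "FKKR"
  "djgw" -> "wgjd" -> "gjd" -> "GJD"
  "ldumvxpmeea" -> "aeempxvmudl" -> "eempxvmudl" -> "EEMPXVMUDL"
  "fzgtlvyook" -> "kooyvltgzf" -> "ooyvltgzf" -> "OOYVLTGZF"

"WFCNDHVDU"; "FKKR"; "GJD"; "EEMPXVMUDL"; "OOYVLTGZF"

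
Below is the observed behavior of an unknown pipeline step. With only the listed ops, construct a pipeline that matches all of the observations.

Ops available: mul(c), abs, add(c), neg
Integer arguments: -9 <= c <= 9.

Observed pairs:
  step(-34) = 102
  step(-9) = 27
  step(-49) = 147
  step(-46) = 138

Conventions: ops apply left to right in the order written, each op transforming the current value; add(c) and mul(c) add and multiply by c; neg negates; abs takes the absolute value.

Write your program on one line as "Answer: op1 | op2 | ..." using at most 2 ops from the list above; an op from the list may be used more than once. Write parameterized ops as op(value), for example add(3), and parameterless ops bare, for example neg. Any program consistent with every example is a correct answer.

abs | mul(3)

Check, running the answer program on each example:
  -34 -> 34 -> 102
  -9 -> 9 -> 27
  -49 -> 49 -> 147
  -46 -> 46 -> 138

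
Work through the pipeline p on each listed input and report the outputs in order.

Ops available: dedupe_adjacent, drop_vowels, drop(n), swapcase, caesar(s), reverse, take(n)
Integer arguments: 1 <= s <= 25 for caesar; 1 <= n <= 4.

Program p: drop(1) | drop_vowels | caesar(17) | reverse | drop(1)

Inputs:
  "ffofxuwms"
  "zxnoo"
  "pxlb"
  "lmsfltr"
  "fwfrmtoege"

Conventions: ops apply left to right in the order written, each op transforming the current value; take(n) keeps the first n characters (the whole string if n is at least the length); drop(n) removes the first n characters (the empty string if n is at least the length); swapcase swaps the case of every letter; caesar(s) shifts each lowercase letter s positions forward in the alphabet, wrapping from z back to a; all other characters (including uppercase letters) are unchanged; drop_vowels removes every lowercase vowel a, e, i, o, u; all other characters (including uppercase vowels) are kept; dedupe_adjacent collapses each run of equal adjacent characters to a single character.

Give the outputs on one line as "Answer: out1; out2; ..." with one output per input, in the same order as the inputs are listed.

Execution, op by op:
  "ffofxuwms" -> "fofxuwms" -> "ffxwms" -> "wwondj" -> "jdnoww" -> "dnoww"
  "zxnoo" -> "xnoo" -> "xn" -> "oe" -> "eo" -> "o"
  "pxlb" -> "xlb" -> "xlb" -> "ocs" -> "sco" -> "co"
  "lmsfltr" -> "msfltr" -> "msfltr" -> "djwcki" -> "ikcwjd" -> "kcwjd"
  "fwfrmtoege" -> "wfrmtoege" -> "wfrmtg" -> "nwidkx" -> "xkdiwn" -> "kdiwn"

"dnoww"; "o"; "co"; "kcwjd"; "kdiwn"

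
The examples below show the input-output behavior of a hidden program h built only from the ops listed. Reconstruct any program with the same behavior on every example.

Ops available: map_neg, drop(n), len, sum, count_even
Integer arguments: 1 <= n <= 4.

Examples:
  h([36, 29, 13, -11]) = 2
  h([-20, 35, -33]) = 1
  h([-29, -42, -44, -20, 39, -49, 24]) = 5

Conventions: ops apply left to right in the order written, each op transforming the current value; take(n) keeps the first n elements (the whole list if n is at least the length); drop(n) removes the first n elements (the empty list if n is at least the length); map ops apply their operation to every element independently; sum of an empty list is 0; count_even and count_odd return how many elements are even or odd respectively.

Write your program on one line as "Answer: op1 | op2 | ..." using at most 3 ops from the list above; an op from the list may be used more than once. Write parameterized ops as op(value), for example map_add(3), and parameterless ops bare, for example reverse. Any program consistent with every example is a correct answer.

drop(2) | len

Check, running the answer program on each example:
  [36, 29, 13, -11] -> [13, -11] -> 2
  [-20, 35, -33] -> [-33] -> 1
  [-29, -42, -44, -20, 39, -49, 24] -> [-44, -20, 39, -49, 24] -> 5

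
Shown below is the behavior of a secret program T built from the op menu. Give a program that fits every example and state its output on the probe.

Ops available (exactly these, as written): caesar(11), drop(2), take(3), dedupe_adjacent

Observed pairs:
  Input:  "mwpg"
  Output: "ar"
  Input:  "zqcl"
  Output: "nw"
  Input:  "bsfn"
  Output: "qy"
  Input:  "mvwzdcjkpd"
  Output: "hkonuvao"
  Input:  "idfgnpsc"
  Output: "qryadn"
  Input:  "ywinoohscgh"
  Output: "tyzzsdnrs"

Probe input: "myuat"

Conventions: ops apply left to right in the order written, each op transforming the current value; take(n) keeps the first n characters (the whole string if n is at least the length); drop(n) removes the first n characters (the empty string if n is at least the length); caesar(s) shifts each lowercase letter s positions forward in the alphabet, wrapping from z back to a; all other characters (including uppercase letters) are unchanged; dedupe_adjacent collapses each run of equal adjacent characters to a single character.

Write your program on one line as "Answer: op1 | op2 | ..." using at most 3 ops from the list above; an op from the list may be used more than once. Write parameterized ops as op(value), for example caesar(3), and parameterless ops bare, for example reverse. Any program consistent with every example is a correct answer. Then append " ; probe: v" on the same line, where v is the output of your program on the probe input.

drop(2) | caesar(11) ; probe: "fle"

Check, running the answer program on each example:
  "mwpg" -> "pg" -> "ar"
  "zqcl" -> "cl" -> "nw"
  "bsfn" -> "fn" -> "qy"
  "mvwzdcjkpd" -> "wzdcjkpd" -> "hkonuvao"
  "idfgnpsc" -> "fgnpsc" -> "qryadn"
  "ywinoohscgh" -> "inoohscgh" -> "tyzzsdnrs"
  probe: "myuat" -> "uat" -> "fle"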